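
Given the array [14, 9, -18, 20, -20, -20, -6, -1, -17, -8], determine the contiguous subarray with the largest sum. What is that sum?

Using Kadane's algorithm on [14, 9, -18, 20, -20, -20, -6, -1, -17, -8]:

Scanning through the array:
Position 1 (value 9): max_ending_here = 23, max_so_far = 23
Position 2 (value -18): max_ending_here = 5, max_so_far = 23
Position 3 (value 20): max_ending_here = 25, max_so_far = 25
Position 4 (value -20): max_ending_here = 5, max_so_far = 25
Position 5 (value -20): max_ending_here = -15, max_so_far = 25
Position 6 (value -6): max_ending_here = -6, max_so_far = 25
Position 7 (value -1): max_ending_here = -1, max_so_far = 25
Position 8 (value -17): max_ending_here = -17, max_so_far = 25
Position 9 (value -8): max_ending_here = -8, max_so_far = 25

Maximum subarray: [14, 9, -18, 20]
Maximum sum: 25

The maximum subarray is [14, 9, -18, 20] with sum 25. This subarray runs from index 0 to index 3.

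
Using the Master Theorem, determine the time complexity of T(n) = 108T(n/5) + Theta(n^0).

Master Theorem for T(n) = 108T(n/5) + O(n^0):

a = 108, b = 5, c = 0
log_b(a) = log_5(108) = 2.9092

Case 1: c = 0 < log_5(108) = 2.9092
T(n) = O(n^(log_5 108))

For T(n) = 108T(n/5) + O(n^0): log_5(108) = 2.9092. This is Case 1 of the Master Theorem (c < log_b(a), work dominated by leaves), giving O(n^(log_5 108)).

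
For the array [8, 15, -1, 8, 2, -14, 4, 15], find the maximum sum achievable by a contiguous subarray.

Using Kadane's algorithm on [8, 15, -1, 8, 2, -14, 4, 15]:

Scanning through the array:
Position 1 (value 15): max_ending_here = 23, max_so_far = 23
Position 2 (value -1): max_ending_here = 22, max_so_far = 23
Position 3 (value 8): max_ending_here = 30, max_so_far = 30
Position 4 (value 2): max_ending_here = 32, max_so_far = 32
Position 5 (value -14): max_ending_here = 18, max_so_far = 32
Position 6 (value 4): max_ending_here = 22, max_so_far = 32
Position 7 (value 15): max_ending_here = 37, max_so_far = 37

Maximum subarray: [8, 15, -1, 8, 2, -14, 4, 15]
Maximum sum: 37

The maximum subarray is [8, 15, -1, 8, 2, -14, 4, 15] with sum 37. This subarray runs from index 0 to index 7.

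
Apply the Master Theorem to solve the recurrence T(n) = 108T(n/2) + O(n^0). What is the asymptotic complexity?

Master Theorem for T(n) = 108T(n/2) + O(n^0):

a = 108, b = 2, c = 0
log_b(a) = log_2(108) = 6.7549

Case 1: c = 0 < log_2(108) = 6.7549
T(n) = O(n^(log_2 108))

For T(n) = 108T(n/2) + O(n^0): log_2(108) = 6.7549. This is Case 1 of the Master Theorem (c < log_b(a), work dominated by leaves), giving O(n^(log_2 108)).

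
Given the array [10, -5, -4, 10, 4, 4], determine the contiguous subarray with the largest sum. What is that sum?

Using Kadane's algorithm on [10, -5, -4, 10, 4, 4]:

Scanning through the array:
Position 1 (value -5): max_ending_here = 5, max_so_far = 10
Position 2 (value -4): max_ending_here = 1, max_so_far = 10
Position 3 (value 10): max_ending_here = 11, max_so_far = 11
Position 4 (value 4): max_ending_here = 15, max_so_far = 15
Position 5 (value 4): max_ending_here = 19, max_so_far = 19

Maximum subarray: [10, -5, -4, 10, 4, 4]
Maximum sum: 19

The maximum subarray is [10, -5, -4, 10, 4, 4] with sum 19. This subarray runs from index 0 to index 5.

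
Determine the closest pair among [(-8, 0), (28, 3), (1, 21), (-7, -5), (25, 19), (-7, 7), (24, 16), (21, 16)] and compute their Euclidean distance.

Computing all pairwise distances among 8 points:

d((-8, 0), (28, 3)) = 36.1248
d((-8, 0), (1, 21)) = 22.8473
d((-8, 0), (-7, -5)) = 5.099
d((-8, 0), (25, 19)) = 38.0789
d((-8, 0), (-7, 7)) = 7.0711
d((-8, 0), (24, 16)) = 35.7771
d((-8, 0), (21, 16)) = 33.121
d((28, 3), (1, 21)) = 32.45
d((28, 3), (-7, -5)) = 35.9026
d((28, 3), (25, 19)) = 16.2788
d((28, 3), (-7, 7)) = 35.2278
d((28, 3), (24, 16)) = 13.6015
d((28, 3), (21, 16)) = 14.7648
d((1, 21), (-7, -5)) = 27.2029
d((1, 21), (25, 19)) = 24.0832
d((1, 21), (-7, 7)) = 16.1245
d((1, 21), (24, 16)) = 23.5372
d((1, 21), (21, 16)) = 20.6155
d((-7, -5), (25, 19)) = 40.0
d((-7, -5), (-7, 7)) = 12.0
d((-7, -5), (24, 16)) = 37.4433
d((-7, -5), (21, 16)) = 35.0
d((25, 19), (-7, 7)) = 34.176
d((25, 19), (24, 16)) = 3.1623
d((25, 19), (21, 16)) = 5.0
d((-7, 7), (24, 16)) = 32.28
d((-7, 7), (21, 16)) = 29.4109
d((24, 16), (21, 16)) = 3.0 <-- minimum

Closest pair: (24, 16) and (21, 16) with distance 3.0

The closest pair is (24, 16) and (21, 16) with Euclidean distance 3.0. For 8 points, brute-force pairwise comparison is shown above. For large n, the divide-and-conquer algorithm (sort by x, recurse on halves, check the dividing strip) achieves O(n log n).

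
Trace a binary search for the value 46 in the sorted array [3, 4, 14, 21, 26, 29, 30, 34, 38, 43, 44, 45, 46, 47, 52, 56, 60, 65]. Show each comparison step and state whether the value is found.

Binary search for 46 in [3, 4, 14, 21, 26, 29, 30, 34, 38, 43, 44, 45, 46, 47, 52, 56, 60, 65]:

lo=0, hi=17, mid=8, arr[mid]=38 -> 38 < 46, search right half
lo=9, hi=17, mid=13, arr[mid]=47 -> 47 > 46, search left half
lo=9, hi=12, mid=10, arr[mid]=44 -> 44 < 46, search right half
lo=11, hi=12, mid=11, arr[mid]=45 -> 45 < 46, search right half
lo=12, hi=12, mid=12, arr[mid]=46 -> Found target at index 12!

Binary search finds 46 at index 12 after 5 comparisons. The search repeatedly halves the search space by comparing with the middle element.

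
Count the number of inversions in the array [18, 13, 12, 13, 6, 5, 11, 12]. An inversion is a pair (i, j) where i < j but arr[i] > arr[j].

Finding inversions in [18, 13, 12, 13, 6, 5, 11, 12]:

(0, 1): arr[0]=18 > arr[1]=13
(0, 2): arr[0]=18 > arr[2]=12
(0, 3): arr[0]=18 > arr[3]=13
(0, 4): arr[0]=18 > arr[4]=6
(0, 5): arr[0]=18 > arr[5]=5
(0, 6): arr[0]=18 > arr[6]=11
(0, 7): arr[0]=18 > arr[7]=12
(1, 2): arr[1]=13 > arr[2]=12
(1, 4): arr[1]=13 > arr[4]=6
(1, 5): arr[1]=13 > arr[5]=5
(1, 6): arr[1]=13 > arr[6]=11
(1, 7): arr[1]=13 > arr[7]=12
(2, 4): arr[2]=12 > arr[4]=6
(2, 5): arr[2]=12 > arr[5]=5
(2, 6): arr[2]=12 > arr[6]=11
(3, 4): arr[3]=13 > arr[4]=6
(3, 5): arr[3]=13 > arr[5]=5
(3, 6): arr[3]=13 > arr[6]=11
(3, 7): arr[3]=13 > arr[7]=12
(4, 5): arr[4]=6 > arr[5]=5

Total inversions: 20

The array has 20 inversion(s): (0,1), (0,2), (0,3), (0,4), (0,5), (0,6), (0,7), (1,2), (1,4), (1,5), (1,6), (1,7), (2,4), (2,5), (2,6), (3,4), (3,5), (3,6), (3,7), (4,5). Each pair (i,j) satisfies i < j and arr[i] > arr[j].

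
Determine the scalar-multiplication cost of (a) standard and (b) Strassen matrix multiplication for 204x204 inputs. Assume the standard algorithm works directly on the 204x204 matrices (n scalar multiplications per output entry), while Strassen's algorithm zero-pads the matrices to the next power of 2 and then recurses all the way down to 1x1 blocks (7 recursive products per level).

Matrix multiplication for 204x204 matrices:

Strassen's algorithm requires power-of-2 dimensions. Pad 204x204 to 256x256 (next power of 2).

Standard algorithm: 204^3 = 8489664 multiplications
Strassen's algorithm: 7^(log2(256)) = 7^8 = 5764801 multiplications
Savings: 8489664 - 5764801 = 2724863 multiplications

Standard: 8489664 multiplications (204^3). Strassen: 5764801 multiplications (7^8, after padding to 256x256). Strassen reduces 8 recursive multiplications to 7 at each level.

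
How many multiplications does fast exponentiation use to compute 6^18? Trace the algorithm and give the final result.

Computing 6^18 by squaring (build up from 6^1; each line after the first costs one multiplication):

6^1 = 6
6^2 = (6^1)^2 = 6^2 = 36
6^4 = (6^2)^2 = 36^2 = 1296
6^8 = (6^4)^2 = 1296^2 = 1679616
6^9 = 6 * 6^8 = 6 * 1679616 = 10077696
6^18 = (6^9)^2 = 10077696^2 = 101559956668416

Result: 101559956668416
Multiplications needed: 5 (5 lines after 6^1)

6^18 = 101559956668416. Using exponentiation by squaring, this requires 5 multiplications. The key idea: if the exponent is even, square the half-power; if odd, multiply by the base once.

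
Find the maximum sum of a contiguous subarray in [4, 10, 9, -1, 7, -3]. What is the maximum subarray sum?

Using Kadane's algorithm on [4, 10, 9, -1, 7, -3]:

Scanning through the array:
Position 1 (value 10): max_ending_here = 14, max_so_far = 14
Position 2 (value 9): max_ending_here = 23, max_so_far = 23
Position 3 (value -1): max_ending_here = 22, max_so_far = 23
Position 4 (value 7): max_ending_here = 29, max_so_far = 29
Position 5 (value -3): max_ending_here = 26, max_so_far = 29

Maximum subarray: [4, 10, 9, -1, 7]
Maximum sum: 29

The maximum subarray is [4, 10, 9, -1, 7] with sum 29. This subarray runs from index 0 to index 4.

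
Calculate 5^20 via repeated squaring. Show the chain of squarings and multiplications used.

Computing 5^20 by squaring (build up from 5^1; each line after the first costs one multiplication):

5^1 = 5
5^2 = (5^1)^2 = 5^2 = 25
5^4 = (5^2)^2 = 25^2 = 625
5^5 = 5 * 5^4 = 5 * 625 = 3125
5^10 = (5^5)^2 = 3125^2 = 9765625
5^20 = (5^10)^2 = 9765625^2 = 95367431640625

Result: 95367431640625
Multiplications needed: 5 (5 lines after 5^1)

5^20 = 95367431640625. Using exponentiation by squaring, this requires 5 multiplications. The key idea: if the exponent is even, square the half-power; if odd, multiply by the base once.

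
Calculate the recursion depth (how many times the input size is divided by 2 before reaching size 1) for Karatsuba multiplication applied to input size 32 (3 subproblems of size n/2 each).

For divide and conquer with division factor 2:

Problem sizes at each level:
Level 0: 32
Level 1: 16
Level 2: 8
Level 3: 4
Level 4: 2
Level 5: 1

The root is level 0 and the size-1 base case is level 5 (the tree spans levels 0 through 5, i.e. 6 levels counting the root), so the depth is the number of divisions: log_2(32) = 5

The recursion tree depth is log_2(32) = 5. At each level, the problem size is divided by 2, so it takes 5 divisions to reduce to a base case of size 1. The algorithm makes 3 recursive calls at each level.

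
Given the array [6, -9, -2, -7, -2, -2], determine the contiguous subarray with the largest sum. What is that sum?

Using Kadane's algorithm on [6, -9, -2, -7, -2, -2]:

Scanning through the array:
Position 1 (value -9): max_ending_here = -3, max_so_far = 6
Position 2 (value -2): max_ending_here = -2, max_so_far = 6
Position 3 (value -7): max_ending_here = -7, max_so_far = 6
Position 4 (value -2): max_ending_here = -2, max_so_far = 6
Position 5 (value -2): max_ending_here = -2, max_so_far = 6

Maximum subarray: [6]
Maximum sum: 6

The maximum subarray is [6] with sum 6. This subarray runs from index 0 to index 0.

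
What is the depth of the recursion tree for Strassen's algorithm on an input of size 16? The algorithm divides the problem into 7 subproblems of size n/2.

For divide and conquer with division factor 2:

Problem sizes at each level:
Level 0: 16
Level 1: 8
Level 2: 4
Level 3: 2
Level 4: 1

The root is level 0 and the size-1 base case is level 4 (the tree spans levels 0 through 4, i.e. 5 levels counting the root), so the depth is the number of divisions: log_2(16) = 4

The recursion tree depth is log_2(16) = 4. At each level, the problem size is divided by 2, so it takes 4 divisions to reduce to a base case of size 1. The algorithm makes 7 recursive calls at each level.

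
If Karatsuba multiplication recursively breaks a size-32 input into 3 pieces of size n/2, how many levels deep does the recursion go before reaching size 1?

For divide and conquer with division factor 2:

Problem sizes at each level:
Level 0: 32
Level 1: 16
Level 2: 8
Level 3: 4
Level 4: 2
Level 5: 1

The root is level 0 and the size-1 base case is level 5 (the tree spans levels 0 through 5, i.e. 6 levels counting the root), so the depth is the number of divisions: log_2(32) = 5

The recursion tree depth is log_2(32) = 5. At each level, the problem size is divided by 2, so it takes 5 divisions to reduce to a base case of size 1. The algorithm makes 3 recursive calls at each level.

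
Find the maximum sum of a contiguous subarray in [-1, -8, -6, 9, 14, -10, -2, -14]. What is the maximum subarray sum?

Using Kadane's algorithm on [-1, -8, -6, 9, 14, -10, -2, -14]:

Scanning through the array:
Position 1 (value -8): max_ending_here = -8, max_so_far = -1
Position 2 (value -6): max_ending_here = -6, max_so_far = -1
Position 3 (value 9): max_ending_here = 9, max_so_far = 9
Position 4 (value 14): max_ending_here = 23, max_so_far = 23
Position 5 (value -10): max_ending_here = 13, max_so_far = 23
Position 6 (value -2): max_ending_here = 11, max_so_far = 23
Position 7 (value -14): max_ending_here = -3, max_so_far = 23

Maximum subarray: [9, 14]
Maximum sum: 23

The maximum subarray is [9, 14] with sum 23. This subarray runs from index 3 to index 4.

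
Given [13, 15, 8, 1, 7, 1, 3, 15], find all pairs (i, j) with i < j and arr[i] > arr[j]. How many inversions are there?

Finding inversions in [13, 15, 8, 1, 7, 1, 3, 15]:

(0, 2): arr[0]=13 > arr[2]=8
(0, 3): arr[0]=13 > arr[3]=1
(0, 4): arr[0]=13 > arr[4]=7
(0, 5): arr[0]=13 > arr[5]=1
(0, 6): arr[0]=13 > arr[6]=3
(1, 2): arr[1]=15 > arr[2]=8
(1, 3): arr[1]=15 > arr[3]=1
(1, 4): arr[1]=15 > arr[4]=7
(1, 5): arr[1]=15 > arr[5]=1
(1, 6): arr[1]=15 > arr[6]=3
(2, 3): arr[2]=8 > arr[3]=1
(2, 4): arr[2]=8 > arr[4]=7
(2, 5): arr[2]=8 > arr[5]=1
(2, 6): arr[2]=8 > arr[6]=3
(4, 5): arr[4]=7 > arr[5]=1
(4, 6): arr[4]=7 > arr[6]=3

Total inversions: 16

The array has 16 inversion(s): (0,2), (0,3), (0,4), (0,5), (0,6), (1,2), (1,3), (1,4), (1,5), (1,6), (2,3), (2,4), (2,5), (2,6), (4,5), (4,6). Each pair (i,j) satisfies i < j and arr[i] > arr[j].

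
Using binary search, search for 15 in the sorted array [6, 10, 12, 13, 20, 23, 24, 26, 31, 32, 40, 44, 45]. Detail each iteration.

Binary search for 15 in [6, 10, 12, 13, 20, 23, 24, 26, 31, 32, 40, 44, 45]:

lo=0, hi=12, mid=6, arr[mid]=24 -> 24 > 15, search left half
lo=0, hi=5, mid=2, arr[mid]=12 -> 12 < 15, search right half
lo=3, hi=5, mid=4, arr[mid]=20 -> 20 > 15, search left half
lo=3, hi=3, mid=3, arr[mid]=13 -> 13 < 15, search right half
lo=4 > hi=3, target 15 not found

Binary search determines that 15 is not in the array after 4 comparisons. The search space was exhausted without finding the target.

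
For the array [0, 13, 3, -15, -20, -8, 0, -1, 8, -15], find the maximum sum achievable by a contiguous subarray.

Using Kadane's algorithm on [0, 13, 3, -15, -20, -8, 0, -1, 8, -15]:

Scanning through the array:
Position 1 (value 13): max_ending_here = 13, max_so_far = 13
Position 2 (value 3): max_ending_here = 16, max_so_far = 16
Position 3 (value -15): max_ending_here = 1, max_so_far = 16
Position 4 (value -20): max_ending_here = -19, max_so_far = 16
Position 5 (value -8): max_ending_here = -8, max_so_far = 16
Position 6 (value 0): max_ending_here = 0, max_so_far = 16
Position 7 (value -1): max_ending_here = -1, max_so_far = 16
Position 8 (value 8): max_ending_here = 8, max_so_far = 16
Position 9 (value -15): max_ending_here = -7, max_so_far = 16

Maximum subarray: [0, 13, 3]
Maximum sum: 16

The maximum subarray is [0, 13, 3] with sum 16. This subarray runs from index 0 to index 2.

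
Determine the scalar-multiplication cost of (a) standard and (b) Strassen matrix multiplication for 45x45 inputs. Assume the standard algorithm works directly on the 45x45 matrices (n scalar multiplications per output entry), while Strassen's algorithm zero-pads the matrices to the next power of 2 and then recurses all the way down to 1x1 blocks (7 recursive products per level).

Matrix multiplication for 45x45 matrices:

Strassen's algorithm requires power-of-2 dimensions. Pad 45x45 to 64x64 (next power of 2).

Standard algorithm: 45^3 = 91125 multiplications
Strassen's algorithm: 7^(log2(64)) = 7^6 = 117649 multiplications
Difference: 91125 - 117649 = -26524 (Strassen uses MORE here due to padding overhead — for small or just-over-power-of-2 n, padding can outweigh the per-level savings)

Standard: 91125 multiplications (45^3). Strassen: 117649 multiplications (7^6, after padding to 64x64). Strassen reduces 8 recursive multiplications to 7 at each level.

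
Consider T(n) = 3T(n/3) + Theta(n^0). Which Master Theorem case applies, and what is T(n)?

Master Theorem for T(n) = 3T(n/3) + O(n^0):

a = 3, b = 3, c = 0
log_b(a) = log_3(3) = 1.0000

Case 1: c = 0 < log_3(3) = 1.0000
T(n) = O(n^(log_3 3)) = O(n)

For T(n) = 3T(n/3) + O(n^0): log_3(3) = 1.0000. This is Case 1 of the Master Theorem (c < log_b(a), work dominated by leaves), giving O(n).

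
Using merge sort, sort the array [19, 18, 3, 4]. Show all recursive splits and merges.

Merge sort trace:

Split: [19, 18, 3, 4] -> [19, 18] and [3, 4]
  Split: [19, 18] -> [19] and [18]
  Merge: [19] + [18] -> [18, 19]
  Split: [3, 4] -> [3] and [4]
  Merge: [3] + [4] -> [3, 4]
Merge: [18, 19] + [3, 4] -> [3, 4, 18, 19]

Final sorted array: [3, 4, 18, 19]

The merge sort proceeds by recursively splitting the array and merging sorted halves.
After all merges, the sorted array is [3, 4, 18, 19].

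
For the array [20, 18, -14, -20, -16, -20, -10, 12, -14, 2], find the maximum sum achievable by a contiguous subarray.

Using Kadane's algorithm on [20, 18, -14, -20, -16, -20, -10, 12, -14, 2]:

Scanning through the array:
Position 1 (value 18): max_ending_here = 38, max_so_far = 38
Position 2 (value -14): max_ending_here = 24, max_so_far = 38
Position 3 (value -20): max_ending_here = 4, max_so_far = 38
Position 4 (value -16): max_ending_here = -12, max_so_far = 38
Position 5 (value -20): max_ending_here = -20, max_so_far = 38
Position 6 (value -10): max_ending_here = -10, max_so_far = 38
Position 7 (value 12): max_ending_here = 12, max_so_far = 38
Position 8 (value -14): max_ending_here = -2, max_so_far = 38
Position 9 (value 2): max_ending_here = 2, max_so_far = 38

Maximum subarray: [20, 18]
Maximum sum: 38

The maximum subarray is [20, 18] with sum 38. This subarray runs from index 0 to index 1.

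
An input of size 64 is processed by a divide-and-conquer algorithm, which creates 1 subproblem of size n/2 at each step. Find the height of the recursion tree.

For divide and conquer with division factor 2:

Problem sizes at each level:
Level 0: 64
Level 1: 32
Level 2: 16
Level 3: 8
Level 4: 4
Level 5: 2
Level 6: 1

The root is level 0 and the size-1 base case is level 6 (the tree spans levels 0 through 6, i.e. 7 levels counting the root), so the depth is the number of divisions: log_2(64) = 6

The recursion tree depth is log_2(64) = 6. At each level, the problem size is divided by 2, so it takes 6 divisions to reduce to a base case of size 1. The algorithm makes 1 recursive call at each level.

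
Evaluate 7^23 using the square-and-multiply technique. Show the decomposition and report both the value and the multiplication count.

Computing 7^23 by squaring (build up from 7^1; each line after the first costs one multiplication):

7^1 = 7
7^2 = (7^1)^2 = 7^2 = 49
7^4 = (7^2)^2 = 49^2 = 2401
7^5 = 7 * 7^4 = 7 * 2401 = 16807
7^10 = (7^5)^2 = 16807^2 = 282475249
7^11 = 7 * 7^10 = 7 * 282475249 = 1977326743
7^22 = (7^11)^2 = 1977326743^2 = 3909821048582988049
7^23 = 7 * 7^22 = 7 * 3909821048582988049 = 27368747340080916343

Result: 27368747340080916343
Multiplications needed: 7 (7 lines after 7^1)

7^23 = 27368747340080916343. Using exponentiation by squaring, this requires 7 multiplications. The key idea: if the exponent is even, square the half-power; if odd, multiply by the base once.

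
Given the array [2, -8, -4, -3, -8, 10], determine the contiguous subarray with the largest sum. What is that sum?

Using Kadane's algorithm on [2, -8, -4, -3, -8, 10]:

Scanning through the array:
Position 1 (value -8): max_ending_here = -6, max_so_far = 2
Position 2 (value -4): max_ending_here = -4, max_so_far = 2
Position 3 (value -3): max_ending_here = -3, max_so_far = 2
Position 4 (value -8): max_ending_here = -8, max_so_far = 2
Position 5 (value 10): max_ending_here = 10, max_so_far = 10

Maximum subarray: [10]
Maximum sum: 10

The maximum subarray is [10] with sum 10. This subarray runs from index 5 to index 5.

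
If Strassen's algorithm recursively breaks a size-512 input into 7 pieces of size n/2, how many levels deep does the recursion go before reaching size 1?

For divide and conquer with division factor 2:

Problem sizes at each level:
Level 0: 512
Level 1: 256
Level 2: 128
Level 3: 64
Level 4: 32
Level 5: 16
Level 6: 8
Level 7: 4
Level 8: 2
Level 9: 1

The root is level 0 and the size-1 base case is level 9 (the tree spans levels 0 through 9, i.e. 10 levels counting the root), so the depth is the number of divisions: log_2(512) = 9

The recursion tree depth is log_2(512) = 9. At each level, the problem size is divided by 2, so it takes 9 divisions to reduce to a base case of size 1. The algorithm makes 7 recursive calls at each level.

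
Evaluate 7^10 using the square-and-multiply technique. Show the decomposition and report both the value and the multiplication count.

Computing 7^10 by squaring (build up from 7^1; each line after the first costs one multiplication):

7^1 = 7
7^2 = (7^1)^2 = 7^2 = 49
7^4 = (7^2)^2 = 49^2 = 2401
7^5 = 7 * 7^4 = 7 * 2401 = 16807
7^10 = (7^5)^2 = 16807^2 = 282475249

Result: 282475249
Multiplications needed: 4 (4 lines after 7^1)

7^10 = 282475249. Using exponentiation by squaring, this requires 4 multiplications. The key idea: if the exponent is even, square the half-power; if odd, multiply by the base once.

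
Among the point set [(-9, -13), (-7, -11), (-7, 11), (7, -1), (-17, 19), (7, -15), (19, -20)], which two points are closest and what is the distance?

Computing all pairwise distances among 7 points:

d((-9, -13), (-7, -11)) = 2.8284 <-- minimum
d((-9, -13), (-7, 11)) = 24.0832
d((-9, -13), (7, -1)) = 20.0
d((-9, -13), (-17, 19)) = 32.9848
d((-9, -13), (7, -15)) = 16.1245
d((-9, -13), (19, -20)) = 28.8617
d((-7, -11), (-7, 11)) = 22.0
d((-7, -11), (7, -1)) = 17.2047
d((-7, -11), (-17, 19)) = 31.6228
d((-7, -11), (7, -15)) = 14.5602
d((-7, -11), (19, -20)) = 27.5136
d((-7, 11), (7, -1)) = 18.4391
d((-7, 11), (-17, 19)) = 12.8062
d((-7, 11), (7, -15)) = 29.5296
d((-7, 11), (19, -20)) = 40.4599
d((7, -1), (-17, 19)) = 31.241
d((7, -1), (7, -15)) = 14.0
d((7, -1), (19, -20)) = 22.4722
d((-17, 19), (7, -15)) = 41.6173
d((-17, 19), (19, -20)) = 53.0754
d((7, -15), (19, -20)) = 13.0

Closest pair: (-9, -13) and (-7, -11) with distance 2.8284

The closest pair is (-9, -13) and (-7, -11) with Euclidean distance 2.8284. For 7 points, brute-force pairwise comparison is shown above. For large n, the divide-and-conquer algorithm (sort by x, recurse on halves, check the dividing strip) achieves O(n log n).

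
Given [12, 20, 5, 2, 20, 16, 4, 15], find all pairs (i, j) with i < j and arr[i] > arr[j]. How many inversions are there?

Finding inversions in [12, 20, 5, 2, 20, 16, 4, 15]:

(0, 2): arr[0]=12 > arr[2]=5
(0, 3): arr[0]=12 > arr[3]=2
(0, 6): arr[0]=12 > arr[6]=4
(1, 2): arr[1]=20 > arr[2]=5
(1, 3): arr[1]=20 > arr[3]=2
(1, 5): arr[1]=20 > arr[5]=16
(1, 6): arr[1]=20 > arr[6]=4
(1, 7): arr[1]=20 > arr[7]=15
(2, 3): arr[2]=5 > arr[3]=2
(2, 6): arr[2]=5 > arr[6]=4
(4, 5): arr[4]=20 > arr[5]=16
(4, 6): arr[4]=20 > arr[6]=4
(4, 7): arr[4]=20 > arr[7]=15
(5, 6): arr[5]=16 > arr[6]=4
(5, 7): arr[5]=16 > arr[7]=15

Total inversions: 15

The array has 15 inversion(s): (0,2), (0,3), (0,6), (1,2), (1,3), (1,5), (1,6), (1,7), (2,3), (2,6), (4,5), (4,6), (4,7), (5,6), (5,7). Each pair (i,j) satisfies i < j and arr[i] > arr[j].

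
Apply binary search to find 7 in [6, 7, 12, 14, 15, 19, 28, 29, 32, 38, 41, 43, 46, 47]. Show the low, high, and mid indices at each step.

Binary search for 7 in [6, 7, 12, 14, 15, 19, 28, 29, 32, 38, 41, 43, 46, 47]:

lo=0, hi=13, mid=6, arr[mid]=28 -> 28 > 7, search left half
lo=0, hi=5, mid=2, arr[mid]=12 -> 12 > 7, search left half
lo=0, hi=1, mid=0, arr[mid]=6 -> 6 < 7, search right half
lo=1, hi=1, mid=1, arr[mid]=7 -> Found target at index 1!

Binary search finds 7 at index 1 after 4 comparisons. The search repeatedly halves the search space by comparing with the middle element.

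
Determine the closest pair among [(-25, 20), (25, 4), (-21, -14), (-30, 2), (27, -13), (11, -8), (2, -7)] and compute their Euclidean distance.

Computing all pairwise distances among 7 points:

d((-25, 20), (25, 4)) = 52.4976
d((-25, 20), (-21, -14)) = 34.2345
d((-25, 20), (-30, 2)) = 18.6815
d((-25, 20), (27, -13)) = 61.5873
d((-25, 20), (11, -8)) = 45.607
d((-25, 20), (2, -7)) = 38.1838
d((25, 4), (-21, -14)) = 49.3964
d((25, 4), (-30, 2)) = 55.0364
d((25, 4), (27, -13)) = 17.1172
d((25, 4), (11, -8)) = 18.4391
d((25, 4), (2, -7)) = 25.4951
d((-21, -14), (-30, 2)) = 18.3576
d((-21, -14), (27, -13)) = 48.0104
d((-21, -14), (11, -8)) = 32.5576
d((-21, -14), (2, -7)) = 24.0416
d((-30, 2), (27, -13)) = 58.9406
d((-30, 2), (11, -8)) = 42.2019
d((-30, 2), (2, -7)) = 33.2415
d((27, -13), (11, -8)) = 16.7631
d((27, -13), (2, -7)) = 25.7099
d((11, -8), (2, -7)) = 9.0554 <-- minimum

Closest pair: (11, -8) and (2, -7) with distance 9.0554

The closest pair is (11, -8) and (2, -7) with Euclidean distance 9.0554. For 7 points, brute-force pairwise comparison is shown above. For large n, the divide-and-conquer algorithm (sort by x, recurse on halves, check the dividing strip) achieves O(n log n).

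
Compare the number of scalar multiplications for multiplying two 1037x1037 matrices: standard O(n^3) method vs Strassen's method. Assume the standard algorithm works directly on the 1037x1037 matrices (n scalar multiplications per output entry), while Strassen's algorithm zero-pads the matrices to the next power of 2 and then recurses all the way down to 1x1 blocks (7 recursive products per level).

Matrix multiplication for 1037x1037 matrices:

Strassen's algorithm requires power-of-2 dimensions. Pad 1037x1037 to 2048x2048 (next power of 2).

Standard algorithm: 1037^3 = 1115157653 multiplications
Strassen's algorithm: 7^(log2(2048)) = 7^11 = 1977326743 multiplications
Difference: 1115157653 - 1977326743 = -862169090 (Strassen uses MORE here due to padding overhead — for small or just-over-power-of-2 n, padding can outweigh the per-level savings)

Standard: 1115157653 multiplications (1037^3). Strassen: 1977326743 multiplications (7^11, after padding to 2048x2048). Strassen reduces 8 recursive multiplications to 7 at each level.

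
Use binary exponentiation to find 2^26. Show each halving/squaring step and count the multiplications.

Computing 2^26 by squaring (build up from 2^1; each line after the first costs one multiplication):

2^1 = 2
2^2 = (2^1)^2 = 2^2 = 4
2^3 = 2 * 2^2 = 2 * 4 = 8
2^6 = (2^3)^2 = 8^2 = 64
2^12 = (2^6)^2 = 64^2 = 4096
2^13 = 2 * 2^12 = 2 * 4096 = 8192
2^26 = (2^13)^2 = 8192^2 = 67108864

Result: 67108864
Multiplications needed: 6 (6 lines after 2^1)

2^26 = 67108864. Using exponentiation by squaring, this requires 6 multiplications. The key idea: if the exponent is even, square the half-power; if odd, multiply by the base once.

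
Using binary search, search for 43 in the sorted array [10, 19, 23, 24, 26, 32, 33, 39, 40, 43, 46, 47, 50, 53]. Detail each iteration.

Binary search for 43 in [10, 19, 23, 24, 26, 32, 33, 39, 40, 43, 46, 47, 50, 53]:

lo=0, hi=13, mid=6, arr[mid]=33 -> 33 < 43, search right half
lo=7, hi=13, mid=10, arr[mid]=46 -> 46 > 43, search left half
lo=7, hi=9, mid=8, arr[mid]=40 -> 40 < 43, search right half
lo=9, hi=9, mid=9, arr[mid]=43 -> Found target at index 9!

Binary search finds 43 at index 9 after 4 comparisons. The search repeatedly halves the search space by comparing with the middle element.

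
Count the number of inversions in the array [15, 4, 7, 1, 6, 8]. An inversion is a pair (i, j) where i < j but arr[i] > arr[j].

Finding inversions in [15, 4, 7, 1, 6, 8]:

(0, 1): arr[0]=15 > arr[1]=4
(0, 2): arr[0]=15 > arr[2]=7
(0, 3): arr[0]=15 > arr[3]=1
(0, 4): arr[0]=15 > arr[4]=6
(0, 5): arr[0]=15 > arr[5]=8
(1, 3): arr[1]=4 > arr[3]=1
(2, 3): arr[2]=7 > arr[3]=1
(2, 4): arr[2]=7 > arr[4]=6

Total inversions: 8

The array has 8 inversion(s): (0,1), (0,2), (0,3), (0,4), (0,5), (1,3), (2,3), (2,4). Each pair (i,j) satisfies i < j and arr[i] > arr[j].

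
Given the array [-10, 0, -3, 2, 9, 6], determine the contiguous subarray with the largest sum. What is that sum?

Using Kadane's algorithm on [-10, 0, -3, 2, 9, 6]:

Scanning through the array:
Position 1 (value 0): max_ending_here = 0, max_so_far = 0
Position 2 (value -3): max_ending_here = -3, max_so_far = 0
Position 3 (value 2): max_ending_here = 2, max_so_far = 2
Position 4 (value 9): max_ending_here = 11, max_so_far = 11
Position 5 (value 6): max_ending_here = 17, max_so_far = 17

Maximum subarray: [2, 9, 6]
Maximum sum: 17

The maximum subarray is [2, 9, 6] with sum 17. This subarray runs from index 3 to index 5.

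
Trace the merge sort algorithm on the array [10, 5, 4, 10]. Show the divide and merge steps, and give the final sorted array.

Merge sort trace:

Split: [10, 5, 4, 10] -> [10, 5] and [4, 10]
  Split: [10, 5] -> [10] and [5]
  Merge: [10] + [5] -> [5, 10]
  Split: [4, 10] -> [4] and [10]
  Merge: [4] + [10] -> [4, 10]
Merge: [5, 10] + [4, 10] -> [4, 5, 10, 10]

Final sorted array: [4, 5, 10, 10]

The merge sort proceeds by recursively splitting the array and merging sorted halves.
After all merges, the sorted array is [4, 5, 10, 10].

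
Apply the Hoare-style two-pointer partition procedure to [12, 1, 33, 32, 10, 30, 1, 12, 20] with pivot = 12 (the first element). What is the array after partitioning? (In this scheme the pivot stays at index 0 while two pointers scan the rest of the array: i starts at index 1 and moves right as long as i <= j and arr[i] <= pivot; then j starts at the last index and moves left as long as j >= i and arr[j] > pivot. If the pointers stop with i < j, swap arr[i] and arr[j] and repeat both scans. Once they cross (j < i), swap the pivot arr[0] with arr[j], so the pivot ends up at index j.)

Hoare-style two-pointer partition with pivot = 12:

Initial array: [12, 1, 33, 32, 10, 30, 1, 12, 20]

Pointers start at i = 1, j = 8.
i stops at index 2 (arr[2]=33 > 12), j stops at index 7 (arr[7]=12 <= 12): swap arr[2] and arr[7], array becomes [12, 1, 12, 32, 10, 30, 1, 33, 20]
i stops at index 3 (arr[3]=32 > 12), j stops at index 6 (arr[6]=1 <= 12): swap arr[3] and arr[6], array becomes [12, 1, 12, 1, 10, 30, 32, 33, 20]
i ends at 5, j ends at 4: the pointers have crossed (j < i), so scanning stops.

Swap pivot arr[0] with arr[4] to place pivot at position 4: [10, 1, 12, 1, 12, 30, 32, 33, 20]
Pivot position: 4

After partitioning with pivot 12, the array becomes [10, 1, 12, 1, 12, 30, 32, 33, 20]. The pivot is placed at index 4. All elements to the left of the pivot are <= 12, and all elements to the right are > 12.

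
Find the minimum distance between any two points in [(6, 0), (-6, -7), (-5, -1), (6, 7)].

Computing all pairwise distances among 4 points:

d((6, 0), (-6, -7)) = 13.8924
d((6, 0), (-5, -1)) = 11.0454
d((6, 0), (6, 7)) = 7.0
d((-6, -7), (-5, -1)) = 6.0828 <-- minimum
d((-6, -7), (6, 7)) = 18.4391
d((-5, -1), (6, 7)) = 13.6015

Closest pair: (-6, -7) and (-5, -1) with distance 6.0828

The closest pair is (-6, -7) and (-5, -1) with Euclidean distance 6.0828. For 4 points, brute-force pairwise comparison is shown above. For large n, the divide-and-conquer algorithm (sort by x, recurse on halves, check the dividing strip) achieves O(n log n).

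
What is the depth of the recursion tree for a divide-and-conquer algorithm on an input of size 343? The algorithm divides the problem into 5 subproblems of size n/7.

For divide and conquer with division factor 7:

Problem sizes at each level:
Level 0: 343
Level 1: 49
Level 2: 7
Level 3: 1

The root is level 0 and the size-1 base case is level 3 (the tree spans levels 0 through 3, i.e. 4 levels counting the root), so the depth is the number of divisions: log_7(343) = 3

The recursion tree depth is log_7(343) = 3. At each level, the problem size is divided by 7, so it takes 3 divisions to reduce to a base case of size 1. The algorithm makes 5 recursive calls at each level.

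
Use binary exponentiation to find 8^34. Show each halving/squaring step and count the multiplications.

Computing 8^34 by squaring (build up from 8^1; each line after the first costs one multiplication):

8^1 = 8
8^2 = (8^1)^2 = 8^2 = 64
8^4 = (8^2)^2 = 64^2 = 4096
8^8 = (8^4)^2 = 4096^2 = 16777216
8^16 = (8^8)^2 = 16777216^2 = 281474976710656
8^17 = 8 * 8^16 = 8 * 281474976710656 = 2251799813685248
8^34 = (8^17)^2 = 2251799813685248^2 = 5070602400912917605986812821504

Result: 5070602400912917605986812821504
Multiplications needed: 6 (6 lines after 8^1)

8^34 = 5070602400912917605986812821504. Using exponentiation by squaring, this requires 6 multiplications. The key idea: if the exponent is even, square the half-power; if odd, multiply by the base once.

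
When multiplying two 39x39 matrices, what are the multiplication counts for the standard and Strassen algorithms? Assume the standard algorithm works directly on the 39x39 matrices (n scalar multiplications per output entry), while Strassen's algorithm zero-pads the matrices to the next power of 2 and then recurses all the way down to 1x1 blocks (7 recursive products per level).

Matrix multiplication for 39x39 matrices:

Strassen's algorithm requires power-of-2 dimensions. Pad 39x39 to 64x64 (next power of 2).

Standard algorithm: 39^3 = 59319 multiplications
Strassen's algorithm: 7^(log2(64)) = 7^6 = 117649 multiplications
Difference: 59319 - 117649 = -58330 (Strassen uses MORE here due to padding overhead — for small or just-over-power-of-2 n, padding can outweigh the per-level savings)

Standard: 59319 multiplications (39^3). Strassen: 117649 multiplications (7^6, after padding to 64x64). Strassen reduces 8 recursive multiplications to 7 at each level.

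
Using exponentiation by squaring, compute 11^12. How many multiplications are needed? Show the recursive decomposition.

Computing 11^12 by squaring (build up from 11^1; each line after the first costs one multiplication):

11^1 = 11
11^2 = (11^1)^2 = 11^2 = 121
11^3 = 11 * 11^2 = 11 * 121 = 1331
11^6 = (11^3)^2 = 1331^2 = 1771561
11^12 = (11^6)^2 = 1771561^2 = 3138428376721

Result: 3138428376721
Multiplications needed: 4 (4 lines after 11^1)

11^12 = 3138428376721. Using exponentiation by squaring, this requires 4 multiplications. The key idea: if the exponent is even, square the half-power; if odd, multiply by the base once.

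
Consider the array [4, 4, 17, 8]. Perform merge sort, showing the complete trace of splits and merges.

Merge sort trace:

Split: [4, 4, 17, 8] -> [4, 4] and [17, 8]
  Split: [4, 4] -> [4] and [4]
  Merge: [4] + [4] -> [4, 4]
  Split: [17, 8] -> [17] and [8]
  Merge: [17] + [8] -> [8, 17]
Merge: [4, 4] + [8, 17] -> [4, 4, 8, 17]

Final sorted array: [4, 4, 8, 17]

The merge sort proceeds by recursively splitting the array and merging sorted halves.
After all merges, the sorted array is [4, 4, 8, 17].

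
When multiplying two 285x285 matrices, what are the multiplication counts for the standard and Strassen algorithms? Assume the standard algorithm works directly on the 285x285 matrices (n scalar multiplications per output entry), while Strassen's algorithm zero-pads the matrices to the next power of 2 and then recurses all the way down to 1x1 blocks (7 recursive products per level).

Matrix multiplication for 285x285 matrices:

Strassen's algorithm requires power-of-2 dimensions. Pad 285x285 to 512x512 (next power of 2).

Standard algorithm: 285^3 = 23149125 multiplications
Strassen's algorithm: 7^(log2(512)) = 7^9 = 40353607 multiplications
Difference: 23149125 - 40353607 = -17204482 (Strassen uses MORE here due to padding overhead — for small or just-over-power-of-2 n, padding can outweigh the per-level savings)

Standard: 23149125 multiplications (285^3). Strassen: 40353607 multiplications (7^9, after padding to 512x512). Strassen reduces 8 recursive multiplications to 7 at each level.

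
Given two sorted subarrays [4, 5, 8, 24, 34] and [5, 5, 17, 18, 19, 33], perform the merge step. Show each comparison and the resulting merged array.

Merging process:

Compare 4 vs 5: take 4 from left. Merged: [4]
Compare 5 vs 5: take 5 from left. Merged: [4, 5]
Compare 8 vs 5: take 5 from right. Merged: [4, 5, 5]
Compare 8 vs 5: take 5 from right. Merged: [4, 5, 5, 5]
Compare 8 vs 17: take 8 from left. Merged: [4, 5, 5, 5, 8]
Compare 24 vs 17: take 17 from right. Merged: [4, 5, 5, 5, 8, 17]
Compare 24 vs 18: take 18 from right. Merged: [4, 5, 5, 5, 8, 17, 18]
Compare 24 vs 19: take 19 from right. Merged: [4, 5, 5, 5, 8, 17, 18, 19]
Compare 24 vs 33: take 24 from left. Merged: [4, 5, 5, 5, 8, 17, 18, 19, 24]
Compare 34 vs 33: take 33 from right. Merged: [4, 5, 5, 5, 8, 17, 18, 19, 24, 33]
Append remaining from left: [34]. Merged: [4, 5, 5, 5, 8, 17, 18, 19, 24, 33, 34]

Final merged array: [4, 5, 5, 5, 8, 17, 18, 19, 24, 33, 34]
Total comparisons: 10

The merged array is [4, 5, 5, 5, 8, 17, 18, 19, 24, 33, 34], requiring 10 comparisons. The merge step runs in O(n) time where n is the total number of elements.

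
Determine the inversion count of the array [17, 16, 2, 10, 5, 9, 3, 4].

Finding inversions in [17, 16, 2, 10, 5, 9, 3, 4]:

(0, 1): arr[0]=17 > arr[1]=16
(0, 2): arr[0]=17 > arr[2]=2
(0, 3): arr[0]=17 > arr[3]=10
(0, 4): arr[0]=17 > arr[4]=5
(0, 5): arr[0]=17 > arr[5]=9
(0, 6): arr[0]=17 > arr[6]=3
(0, 7): arr[0]=17 > arr[7]=4
(1, 2): arr[1]=16 > arr[2]=2
(1, 3): arr[1]=16 > arr[3]=10
(1, 4): arr[1]=16 > arr[4]=5
(1, 5): arr[1]=16 > arr[5]=9
(1, 6): arr[1]=16 > arr[6]=3
(1, 7): arr[1]=16 > arr[7]=4
(3, 4): arr[3]=10 > arr[4]=5
(3, 5): arr[3]=10 > arr[5]=9
(3, 6): arr[3]=10 > arr[6]=3
(3, 7): arr[3]=10 > arr[7]=4
(4, 6): arr[4]=5 > arr[6]=3
(4, 7): arr[4]=5 > arr[7]=4
(5, 6): arr[5]=9 > arr[6]=3
(5, 7): arr[5]=9 > arr[7]=4

Total inversions: 21

The array has 21 inversion(s): (0,1), (0,2), (0,3), (0,4), (0,5), (0,6), (0,7), (1,2), (1,3), (1,4), (1,5), (1,6), (1,7), (3,4), (3,5), (3,6), (3,7), (4,6), (4,7), (5,6), (5,7). Each pair (i,j) satisfies i < j and arr[i] > arr[j].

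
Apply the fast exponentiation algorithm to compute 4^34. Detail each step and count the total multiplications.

Computing 4^34 by squaring (build up from 4^1; each line after the first costs one multiplication):

4^1 = 4
4^2 = (4^1)^2 = 4^2 = 16
4^4 = (4^2)^2 = 16^2 = 256
4^8 = (4^4)^2 = 256^2 = 65536
4^16 = (4^8)^2 = 65536^2 = 4294967296
4^17 = 4 * 4^16 = 4 * 4294967296 = 17179869184
4^34 = (4^17)^2 = 17179869184^2 = 295147905179352825856

Result: 295147905179352825856
Multiplications needed: 6 (6 lines after 4^1)

4^34 = 295147905179352825856. Using exponentiation by squaring, this requires 6 multiplications. The key idea: if the exponent is even, square the half-power; if odd, multiply by the base once.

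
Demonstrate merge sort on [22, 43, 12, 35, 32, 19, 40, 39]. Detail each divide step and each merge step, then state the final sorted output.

Merge sort trace:

Split: [22, 43, 12, 35, 32, 19, 40, 39] -> [22, 43, 12, 35] and [32, 19, 40, 39]
  Split: [22, 43, 12, 35] -> [22, 43] and [12, 35]
    Split: [22, 43] -> [22] and [43]
    Merge: [22] + [43] -> [22, 43]
    Split: [12, 35] -> [12] and [35]
    Merge: [12] + [35] -> [12, 35]
  Merge: [22, 43] + [12, 35] -> [12, 22, 35, 43]
  Split: [32, 19, 40, 39] -> [32, 19] and [40, 39]
    Split: [32, 19] -> [32] and [19]
    Merge: [32] + [19] -> [19, 32]
    Split: [40, 39] -> [40] and [39]
    Merge: [40] + [39] -> [39, 40]
  Merge: [19, 32] + [39, 40] -> [19, 32, 39, 40]
Merge: [12, 22, 35, 43] + [19, 32, 39, 40] -> [12, 19, 22, 32, 35, 39, 40, 43]

Final sorted array: [12, 19, 22, 32, 35, 39, 40, 43]

The merge sort proceeds by recursively splitting the array and merging sorted halves.
After all merges, the sorted array is [12, 19, 22, 32, 35, 39, 40, 43].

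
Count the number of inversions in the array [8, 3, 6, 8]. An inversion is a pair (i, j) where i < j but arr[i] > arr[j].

Finding inversions in [8, 3, 6, 8]:

(0, 1): arr[0]=8 > arr[1]=3
(0, 2): arr[0]=8 > arr[2]=6

Total inversions: 2

The array has 2 inversion(s): (0,1), (0,2). Each pair (i,j) satisfies i < j and arr[i] > arr[j].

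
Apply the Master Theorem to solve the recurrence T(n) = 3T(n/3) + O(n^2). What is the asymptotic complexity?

Master Theorem for T(n) = 3T(n/3) + O(n^2):

a = 3, b = 3, c = 2
log_b(a) = log_3(3) = 1.0000

Case 3: c = 2 > log_3(3) = 1.0000
T(n) = O(n^2) = O(n^2)

For T(n) = 3T(n/3) + O(n^2): log_3(3) = 1.0000. This is Case 3 of the Master Theorem (c > log_b(a), work dominated by root), giving O(n^2).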